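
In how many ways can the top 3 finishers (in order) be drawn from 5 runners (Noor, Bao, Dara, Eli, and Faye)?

There are 5 choices for 1st place, 4 for 2nd, and 3 for 3rd.
That gives 5 × 4 × 3 = 60.

60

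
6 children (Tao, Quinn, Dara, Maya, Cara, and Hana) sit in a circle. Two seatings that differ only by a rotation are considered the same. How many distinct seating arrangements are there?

Fix one person's seat to break rotational symmetry; the remaining 5 people can be arranged in (5)! = 120 ways.

120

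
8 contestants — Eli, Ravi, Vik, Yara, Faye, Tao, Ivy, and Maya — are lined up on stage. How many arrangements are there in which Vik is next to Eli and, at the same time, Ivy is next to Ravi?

Treat {Vik,Eli} as one block (2 orders) and {Ivy,Ravi} as another (2 orders).
That leaves 6 units to arrange: 2 × 2 × 6! = 4 × 720 = 2880.

2880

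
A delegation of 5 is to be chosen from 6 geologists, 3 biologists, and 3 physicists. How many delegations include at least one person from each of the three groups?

540

Total 5-person selections from all 12: C(12,5) = 792.
Selections missing a whole group: no geologists → C(6,5) = 6; no biologists → C(9,5) = 126; no physicists → C(9,5) = 126.
Add back selections omitting two groups (i.e. drawn from a single group): C(6,5) + C(3,5) + C(3,5) = 6.
By inclusion–exclusion: 792 − 258 + 6 = 540.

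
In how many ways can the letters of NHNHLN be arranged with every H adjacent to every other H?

20

Treat the 2 copies of H as a single block. The multiset to arrange is then {HH, L, N, N, N}, 5 items in all.
That gives (5)!/(3!) = 20 arrangements.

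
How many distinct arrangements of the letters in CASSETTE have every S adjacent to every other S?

1260

Treat the 2 copies of S as a single block. The multiset to arrange is then {SS, A, C, E, E, T, T}, 7 items in all.
That gives (7)!/(2!·2!) = 1260 arrangements.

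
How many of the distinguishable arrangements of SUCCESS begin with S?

180

With the first slot taken by S, it remains to arrange the other 6 letters (UCCESS).
Those 6 letters have C appearing twice and S appearing twice, giving (6)!/(2!·2!) = 180.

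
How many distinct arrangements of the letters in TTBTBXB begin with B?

60

With the first slot taken by B, it remains to arrange the other 6 letters (TTTBXB).
Those 6 letters have B appearing twice and T appearing 3 times, giving (6)!/(3!·2!) = 60.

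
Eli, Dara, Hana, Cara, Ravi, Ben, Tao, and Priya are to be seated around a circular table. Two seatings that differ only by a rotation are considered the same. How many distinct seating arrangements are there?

Fix one person's seat to break rotational symmetry; the remaining 7 people can be arranged in (7)! = 5040 ways.

5040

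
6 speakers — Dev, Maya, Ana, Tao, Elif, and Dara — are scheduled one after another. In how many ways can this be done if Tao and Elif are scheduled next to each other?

Treat {Tao, Elif} as a single unit. There are 5 units to order, and the pair itself can be ordered 2 ways.
That gives 2 × 5! = 2 × 120 = 240.

240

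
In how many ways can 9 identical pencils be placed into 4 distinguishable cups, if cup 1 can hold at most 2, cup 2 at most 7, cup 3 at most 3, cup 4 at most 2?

By stars and bars, unrestricted non-negative solutions to x_1+…+x_4 = 9 number C(9+3,3) = 220.
Subtract solutions that violate a single cap (substitute x_i' = x_i − (cap_i+1)): x_1 ≥ 3 gives C(9,3) = 84; x_2 ≥ 8 gives C(4,3) = 4; x_3 ≥ 4 gives C(8,3) = 56; x_4 ≥ 3 gives C(9,3) = 84. Together 228.
Add back pairs where two caps are both exceeded: 0 + 10 + 20 + 0 + 0 + 10 = 40.
By inclusion–exclusion the count is 220 − 228 + 40 = 32.

32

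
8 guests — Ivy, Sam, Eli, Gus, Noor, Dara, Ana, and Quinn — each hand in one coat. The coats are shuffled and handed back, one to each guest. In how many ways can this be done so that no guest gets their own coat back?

This is the derangement count D_8: permutations of 8 items with no fixed point.
By inclusion–exclusion this is Σ_{j=0}^{8} (−1)^j C(8,j)·(8−j)!.
Computing: 40320 − 40320 + 20160 − 6720 + 1680 − 336 + 56 − 8 + 1 = 14833.

14833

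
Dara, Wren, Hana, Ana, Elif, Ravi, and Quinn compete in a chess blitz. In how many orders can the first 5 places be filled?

2520

This is an ordered selection of 5 from 7: P(7,5).
That gives 7 × 6 × 5 × 4 × 3 = 2520.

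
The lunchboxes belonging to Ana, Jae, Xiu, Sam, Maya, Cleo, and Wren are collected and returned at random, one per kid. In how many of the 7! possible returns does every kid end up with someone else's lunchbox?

1854

Count assignments avoiding every fixed point. For any j of the 7 kids fixed to their own lunchbox, the other 7−j can be arranged in (7−j)! ways.
By inclusion–exclusion this is Σ_{j=0}^{7} (−1)^j C(7,j)·(7−j)!.
Computing: 5040 − 5040 + 2520 − 840 + 210 − 42 + 7 − 1 = 1854.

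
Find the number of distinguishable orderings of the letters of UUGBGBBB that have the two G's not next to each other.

There are 8!/(4!·2!·2!) = 420 arrangements of UUGBGBBB in total.
If the two G's are adjacent, glue them into one block, leaving 7 items to arrange: (7)!/(4!·2!) = 105 ways.
Hence 420 − 105 = 315.

315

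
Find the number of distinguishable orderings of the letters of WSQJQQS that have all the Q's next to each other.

Treat the 3 copies of Q as a single block. The multiset to arrange is then {QQQ, J, S, S, W}, 5 items in all.
That gives (5)!/(2!) = 60 arrangements.

60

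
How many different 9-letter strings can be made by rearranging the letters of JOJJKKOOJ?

1260

Letter multiplicities in JOJJKKOOJ: J×4, K×2, O×3.
The number of distinct arrangements is 9!/(4!·3!·2!) = 362880/288 = 1260.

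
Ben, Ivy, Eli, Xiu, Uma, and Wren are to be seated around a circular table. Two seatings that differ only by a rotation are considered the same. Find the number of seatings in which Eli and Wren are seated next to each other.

48

Glue Eli and Wren into a block (2 internal orders). Seating 5 units around a circle gives (4)! arrangements.
So 2 × (4)! = 2 × 24 = 48.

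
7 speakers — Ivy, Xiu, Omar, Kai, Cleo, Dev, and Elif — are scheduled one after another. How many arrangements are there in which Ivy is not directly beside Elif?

Of the 7! = 5040 arrangements, those with Ivy and Elif adjacent number 2 × 6! = 1440 (treat the pair as a block with 2 internal orders).
So 5040 − 1440 = 3600 arrangements keep them apart.

3600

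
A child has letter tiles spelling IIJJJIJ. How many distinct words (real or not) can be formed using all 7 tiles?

Letter multiplicities in IIJJJIJ: I×3, J×4.
Dividing 7! = 5040 by 4!·3! = 144 for the repeated letters gives 35.

35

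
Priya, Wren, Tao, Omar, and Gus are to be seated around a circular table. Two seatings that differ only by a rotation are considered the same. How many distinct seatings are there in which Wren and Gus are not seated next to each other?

12

All circular seatings of 5 people number (4)! = 24.
Those with Wren next to Gus: fuse the pair into one unit and seat 4 units around a circle — 2·(3)! = 12.
Subtracting, 24 − 12 = 12.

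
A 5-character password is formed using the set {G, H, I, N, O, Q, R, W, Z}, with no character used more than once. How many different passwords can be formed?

This is a permutation of 5 out of 9: P(9,5) = 9!/4!.
That product is 9 × 8 × 7 × 6 × 5 = 15120.

15120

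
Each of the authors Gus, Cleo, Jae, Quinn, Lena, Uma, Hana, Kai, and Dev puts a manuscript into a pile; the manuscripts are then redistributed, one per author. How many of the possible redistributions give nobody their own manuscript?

133496

Count assignments avoiding every fixed point. For any j of the 9 authors fixed to their own manuscript, the other 9−j can be arranged in (9−j)! ways.
By inclusion–exclusion this is Σ_{j=0}^{9} (−1)^j C(9,j)·(9−j)!.
Computing: 362880 − 362880 + 181440 − 60480 + 15120 − 3024 + 504 − 72 + 9 − 1 = 133496.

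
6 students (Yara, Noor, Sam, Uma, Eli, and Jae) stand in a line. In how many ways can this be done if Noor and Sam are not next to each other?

There are 6! = 720 arrangements in all. If Noor and Sam are adjacent, merging them into one block gives 2·(5)! = 240 arrangements.
So 720 − 240 = 480 arrangements keep them apart.

480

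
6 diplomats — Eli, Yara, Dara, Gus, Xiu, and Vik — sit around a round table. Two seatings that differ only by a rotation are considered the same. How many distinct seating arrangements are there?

120

Around a circle, 6 distinct people have 6!/6 = (5)! = 120 rotationally distinct seatings.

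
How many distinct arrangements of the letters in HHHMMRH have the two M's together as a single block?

30

Treat the 2 copies of M as a single block. The multiset to arrange is then {MM, H, H, H, H, R}, 6 items in all.
That gives (6)!/(4!) = 30 arrangements.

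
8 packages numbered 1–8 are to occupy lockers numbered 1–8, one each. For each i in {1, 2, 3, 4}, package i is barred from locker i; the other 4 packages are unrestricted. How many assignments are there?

24024

Let Aᵢ (for 1 ≤ i ≤ 4) be the placements that put package i in its forbidden locker. Any j of these fix j positions, leaving (8−j)! ways to fill the rest, and there are C(4,j) ways to pick which j.
By inclusion–exclusion, the number of valid placements is Σ_{j=0}^{4} (−1)^j C(4,j)·(8−j)!.
Computing: 40320 − 20160 + 4320 − 480 + 24 = 24024.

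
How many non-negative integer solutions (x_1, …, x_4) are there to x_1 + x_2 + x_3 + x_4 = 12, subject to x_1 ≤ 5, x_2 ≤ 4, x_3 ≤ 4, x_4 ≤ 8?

Without the upper bounds there are C(15,3) = 455 ways to split 12 among 4 variables.
Subtract solutions that violate a single cap (substitute x_i' = x_i − (cap_i+1)): x_1 ≥ 6 gives C(9,3) = 84; x_2 ≥ 5 gives C(10,3) = 120; x_3 ≥ 5 gives C(10,3) = 120; x_4 ≥ 9 gives C(6,3) = 20. Together 344.
Add back pairs where two caps are both exceeded: 4 + 4 + 0 + 10 + 0 + 0 = 18.
By inclusion–exclusion the count is 455 − 344 + 18 = 129.

129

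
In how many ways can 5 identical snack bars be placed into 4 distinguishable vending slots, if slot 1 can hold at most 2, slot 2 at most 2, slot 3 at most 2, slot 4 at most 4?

25

Ignoring the caps, the number of non-negative solutions to x_1+…+x_4 = 5 is C(8,3) = 56.
Subtract solutions that violate a single cap (substitute x_i' = x_i − (cap_i+1)): x_1 ≥ 3 gives C(5,3) = 10; x_2 ≥ 3 gives C(5,3) = 10; x_3 ≥ 3 gives C(5,3) = 10; x_4 ≥ 5 gives C(3,3) = 1. Together 31.
No two caps can be exceeded simultaneously, so the pair terms are all 0.
By inclusion–exclusion the count is 56 − 31 + 0 = 25.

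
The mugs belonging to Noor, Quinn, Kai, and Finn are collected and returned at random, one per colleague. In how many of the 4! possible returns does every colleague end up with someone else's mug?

9

This is the derangement count D_4: permutations of 4 items with no fixed point.
By inclusion–exclusion this is Σ_{j=0}^{4} (−1)^j C(4,j)·(4−j)!.
Computing: 24 − 24 + 12 − 4 + 1 = 9.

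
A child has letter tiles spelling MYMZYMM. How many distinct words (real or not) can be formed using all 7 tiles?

105

Letter multiplicities in MYMZYMM: M×4, Y×2, Z×1.
So there are 7! / (4!·2!) = 105 distinguishable arrangements.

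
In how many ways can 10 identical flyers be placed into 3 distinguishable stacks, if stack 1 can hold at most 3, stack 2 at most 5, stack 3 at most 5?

By stars and bars, unrestricted non-negative solutions to x_1+…+x_3 = 10 number C(10+2,2) = 66.
Subtract solutions that violate a single cap (substitute x_i' = x_i − (cap_i+1)): x_1 ≥ 4 gives C(8,2) = 28; x_2 ≥ 6 gives C(6,2) = 15; x_3 ≥ 6 gives C(6,2) = 15. Together 58.
Add back pairs where two caps are both exceeded: 1 + 1 + 0 = 2.
By inclusion–exclusion the count is 66 − 58 + 2 = 10.

10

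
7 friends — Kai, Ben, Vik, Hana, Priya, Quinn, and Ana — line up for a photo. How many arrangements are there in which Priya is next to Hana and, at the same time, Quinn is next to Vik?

Treat {Priya,Hana} as one block (2 orders) and {Quinn,Vik} as another (2 orders).
That leaves 5 units to arrange: 2 × 2 × 5! = 4 × 120 = 480.

480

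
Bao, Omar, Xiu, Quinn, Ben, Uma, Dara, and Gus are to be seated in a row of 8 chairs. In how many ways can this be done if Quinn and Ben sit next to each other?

10080

Place the 6 others and the Quinn-Ben pair as 7 objects in a line; the pair has 2 internal arrangements.
So the count is 2·(7)! = 10080.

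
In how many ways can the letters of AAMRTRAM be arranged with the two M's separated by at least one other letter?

1260

There are 8!/(3!·2!·2!) = 1680 arrangements of AAMRTRAM in total.
If the two M's are adjacent, glue them into one block, leaving 7 items to arrange: (7)!/(3!·2!) = 420 ways.
Hence 1680 − 420 = 1260.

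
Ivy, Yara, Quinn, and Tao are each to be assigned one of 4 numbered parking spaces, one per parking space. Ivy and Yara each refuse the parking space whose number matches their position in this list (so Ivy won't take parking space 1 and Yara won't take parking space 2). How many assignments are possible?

Let Aᵢ (for i ∈ {1, 2}) be the placements that put person i in their forbidden parking space. Any j of these fix j positions, leaving (4−j)! ways to fill the rest, and there are C(2,j) ways to pick which j.
By inclusion–exclusion, the number of valid placements is Σ_{j=0}^{2} (−1)^j C(2,j)·(4−j)!.
Computing: 24 − 12 + 2 = 14.

14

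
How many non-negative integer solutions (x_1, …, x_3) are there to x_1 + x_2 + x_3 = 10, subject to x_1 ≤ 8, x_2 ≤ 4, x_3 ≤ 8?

39

Ignoring the caps, the number of non-negative solutions to x_1+…+x_3 = 10 is C(12,2) = 66.
Subtract solutions that violate a single cap (substitute x_i' = x_i − (cap_i+1)): x_1 ≥ 9 gives C(3,2) = 3; x_2 ≥ 5 gives C(7,2) = 21; x_3 ≥ 9 gives C(3,2) = 3. Together 27.
No two caps can be exceeded simultaneously, so the pair terms are all 0.
By inclusion–exclusion the count is 66 − 27 + 0 = 39.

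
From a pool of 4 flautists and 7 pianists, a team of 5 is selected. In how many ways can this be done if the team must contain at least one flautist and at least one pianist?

441

Unrestricted: C(11,5) = 462 ways to pick any 5 of the 11.
Selections missing a whole group: no flautists → C(7,5) = 21; no pianists → C(4,5) = 0.
Both groups omitted at once is impossible, so 462 − 21 = 441.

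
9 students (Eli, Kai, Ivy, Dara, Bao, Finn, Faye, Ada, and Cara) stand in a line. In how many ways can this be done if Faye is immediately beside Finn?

Place the 7 others and the Faye-Finn pair as 8 objects in a line; the pair has 2 internal arrangements.
That gives 2 × 8! = 2 × 40320 = 80640.

80640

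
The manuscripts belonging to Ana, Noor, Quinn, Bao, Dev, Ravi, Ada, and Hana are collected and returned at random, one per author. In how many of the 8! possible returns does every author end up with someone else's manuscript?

Count assignments avoiding every fixed point. For any j of the 8 authors fixed to their own manuscript, the other 8−j can be arranged in (8−j)! ways.
By inclusion–exclusion this is Σ_{j=0}^{8} (−1)^j C(8,j)·(8−j)!.
Computing: 40320 − 40320 + 20160 − 6720 + 1680 − 336 + 56 − 8 + 1 = 14833.

14833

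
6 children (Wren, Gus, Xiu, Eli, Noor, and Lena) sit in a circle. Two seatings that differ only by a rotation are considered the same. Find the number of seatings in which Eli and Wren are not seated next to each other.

72

All circular seatings of 6 people number (5)! = 120.
Those with Eli next to Wren: fuse the pair into one unit and seat 5 units around a circle — 2·(4)! = 48.
Subtracting, 120 − 48 = 72.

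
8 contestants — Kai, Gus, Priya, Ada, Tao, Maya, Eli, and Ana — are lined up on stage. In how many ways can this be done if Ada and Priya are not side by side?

There are 8! = 40320 arrangements in all. If Ada and Priya are adjacent, merging them into one block gives 2·(7)! = 10080 arrangements.
So 40320 − 10080 = 30240 arrangements keep them apart.

30240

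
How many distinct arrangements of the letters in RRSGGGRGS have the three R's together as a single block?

Treat the 3 copies of R as a single block. The multiset to arrange is then {RRR, G, G, G, G, S, S}, 7 items in all.
That gives (7)!/(4!·2!) = 105 arrangements.

105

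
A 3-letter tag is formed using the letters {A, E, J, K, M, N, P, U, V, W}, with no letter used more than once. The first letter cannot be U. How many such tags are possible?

The first letter has 10−1 = 9 choices (anything except U).
The remaining 2 letters are filled from the other 9 symbols without repetition: 9 × 8 = 72.
Total: 9 × 72 = 648.

648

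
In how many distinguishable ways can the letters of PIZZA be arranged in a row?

Letter multiplicities in PIZZA: A×1, I×1, P×1, Z×2.
The number of distinct arrangements is 5!/(2!) = 120/2 = 60.

60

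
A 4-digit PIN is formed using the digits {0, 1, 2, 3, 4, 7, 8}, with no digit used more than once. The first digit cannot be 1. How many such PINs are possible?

720

The first digit has 7−1 = 6 choices (anything except 1).
The remaining 3 digits are filled from the other 6 symbols without repetition: 6 × 5 × 4 = 120.
Total: 6 × 120 = 720.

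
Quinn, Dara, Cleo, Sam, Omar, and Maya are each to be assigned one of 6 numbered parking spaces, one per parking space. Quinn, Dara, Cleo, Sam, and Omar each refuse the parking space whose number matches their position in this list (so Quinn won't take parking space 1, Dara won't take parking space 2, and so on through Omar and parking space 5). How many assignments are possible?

309

Let Aᵢ (for 1 ≤ i ≤ 5) be the placements that put person i in their forbidden parking space. Any j of these fix j positions, leaving (6−j)! ways to fill the rest, and there are C(5,j) ways to pick which j.
By inclusion–exclusion, the number of valid placements is Σ_{j=0}^{5} (−1)^j C(5,j)·(6−j)!.
Computing: 720 − 600 + 240 − 60 + 10 − 1 = 309.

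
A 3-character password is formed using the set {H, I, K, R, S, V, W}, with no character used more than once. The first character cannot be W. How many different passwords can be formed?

The first character has 7−1 = 6 choices (anything except W).
The remaining 2 characters are filled from the other 6 symbols without repetition: 6 × 5 = 30.
Total: 6 × 30 = 180.

180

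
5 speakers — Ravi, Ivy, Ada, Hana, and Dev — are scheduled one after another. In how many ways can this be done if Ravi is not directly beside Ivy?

Of the 5! = 120 arrangements, those with Ravi and Ivy adjacent number 2 × 4! = 48 (treat the pair as a block with 2 internal orders).
So 120 − 48 = 72 arrangements keep them apart.

72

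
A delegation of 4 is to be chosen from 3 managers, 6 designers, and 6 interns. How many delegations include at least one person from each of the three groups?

648

With no constraint there are C(15,4) = 1365 possible selections.
Subtract selections that omit an entire group: no managers → C(12,4) = 495; no designers → C(9,4) = 126; no interns → C(9,4) = 126.
Add back selections omitting two groups (i.e. drawn from a single group): C(3,4) + C(6,4) + C(6,4) = 30.
By inclusion–exclusion: 1365 − 747 + 30 = 648.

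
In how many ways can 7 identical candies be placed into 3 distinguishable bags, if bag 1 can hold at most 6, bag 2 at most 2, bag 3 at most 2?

Without the upper bounds there are C(9,2) = 36 ways to split 7 among 3 bags.
Subtract solutions that violate a single cap (substitute x_i' = x_i − (cap_i+1)): x_1 ≥ 7 gives C(2,2) = 1; x_2 ≥ 3 gives C(6,2) = 15; x_3 ≥ 3 gives C(6,2) = 15. Together 31.
Add back pairs where two caps are both exceeded: 0 + 0 + 3 = 3.
By inclusion–exclusion the count is 36 − 31 + 3 = 8.

8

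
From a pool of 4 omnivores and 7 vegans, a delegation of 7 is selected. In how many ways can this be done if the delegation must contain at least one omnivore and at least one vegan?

329

With no constraint there are C(11,7) = 330 possible selections.
Subtract selections that omit an entire group: no omnivores → C(7,7) = 1; no vegans → C(4,7) = 0.
Both groups omitted at once is impossible, so 330 − 1 = 329.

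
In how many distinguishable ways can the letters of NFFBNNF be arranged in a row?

140

The 7 letters of NFFBNNF have repeats: F appearing 3 times and N appearing 3 times.
Dividing 7! = 5040 by 3!·3! = 36 for the repeated letters gives 140.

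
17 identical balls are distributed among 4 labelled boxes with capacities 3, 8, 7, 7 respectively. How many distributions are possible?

128

By stars and bars, unrestricted non-negative solutions to x_1+…+x_4 = 17 number C(17+3,3) = 1140.
Subtract solutions that violate a single cap (substitute x_i' = x_i − (cap_i+1)): x_1 ≥ 4 gives C(16,3) = 560; x_2 ≥ 9 gives C(11,3) = 165; x_3 ≥ 8 gives C(12,3) = 220; x_4 ≥ 8 gives C(12,3) = 220. Together 1165.
Add back pairs where two caps are both exceeded: 35 + 56 + 56 + 1 + 1 + 4 = 153.
By inclusion–exclusion the count is 1140 − 1165 + 153 = 128.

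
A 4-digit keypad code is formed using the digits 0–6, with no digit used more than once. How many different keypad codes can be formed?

840

This is a permutation of 4 out of 7: P(7,4) = 7!/3!.
7 × 6 × 5 × 4 = 840.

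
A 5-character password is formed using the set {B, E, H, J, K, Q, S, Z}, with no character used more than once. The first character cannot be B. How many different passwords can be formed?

5880

The first character has 8−1 = 7 choices (anything except B).
The remaining 4 characters are filled from the other 7 symbols without repetition: 7 × 6 × 5 × 4 = 840.
Total: 7 × 840 = 5880.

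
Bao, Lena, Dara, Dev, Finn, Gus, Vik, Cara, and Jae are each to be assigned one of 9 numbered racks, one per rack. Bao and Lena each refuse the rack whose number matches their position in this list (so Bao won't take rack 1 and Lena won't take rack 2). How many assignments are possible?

Let Aᵢ (for i ∈ {1, 2}) be the placements that put person i in their forbidden rack. Any j of these fix j positions, leaving (9−j)! ways to fill the rest, and there are C(2,j) ways to pick which j.
By inclusion–exclusion, the number of valid placements is Σ_{j=0}^{2} (−1)^j C(2,j)·(9−j)!.
Computing: 362880 − 80640 + 5040 = 287280.

287280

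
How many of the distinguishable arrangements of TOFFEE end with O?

With the last slot taken by O, it remains to arrange the other 5 letters (TFFEE).
Those 5 letters have E appearing twice and F appearing twice, giving (5)!/(2!·2!) = 30.

30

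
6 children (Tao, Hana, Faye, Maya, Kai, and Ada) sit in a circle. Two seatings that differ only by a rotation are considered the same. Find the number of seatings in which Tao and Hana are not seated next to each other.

72

Without the restriction there are (5)! = 120 seatings.
Those with Tao next to Hana: fuse the pair into one unit and seat 5 units around a circle — 2·(4)! = 48.
Subtracting, 120 − 48 = 72.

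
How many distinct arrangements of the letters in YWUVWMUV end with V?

With the last slot taken by V, it remains to arrange the other 7 letters (YWUWMUV).
Those 7 letters have U appearing twice and W appearing twice, giving (7)!/(2!·2!) = 1260.

1260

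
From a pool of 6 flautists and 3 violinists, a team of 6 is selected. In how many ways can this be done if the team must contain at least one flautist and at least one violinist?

83

Unrestricted: C(9,6) = 84 ways to pick any 6 of the 9.
Subtract selections that omit an entire group: no flautists → C(3,6) = 0; no violinists → C(6,6) = 1.
Both groups omitted at once is impossible, so 84 − 1 = 83.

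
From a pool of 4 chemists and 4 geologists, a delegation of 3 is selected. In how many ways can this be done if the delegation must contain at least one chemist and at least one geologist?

48

With no constraint there are C(8,3) = 56 possible selections.
Selections missing a whole group: no chemists → C(4,3) = 4; no geologists → C(4,3) = 4.
Both groups omitted at once is impossible, so 56 − 8 = 48.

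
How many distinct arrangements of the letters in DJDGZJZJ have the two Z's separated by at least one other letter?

There are 8!/(3!·2!·2!) = 1680 arrangements of DJDGZJZJ in total.
Arrangements with the Z's together: treat ZZ as one letter, giving (7)!/(3!·2!) = 420.
Hence 1680 − 420 = 1260.

1260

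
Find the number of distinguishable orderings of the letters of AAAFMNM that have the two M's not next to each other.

Total arrangements of AAAFMNM: 7!/(3!·2!) = 420.
If the two M's are adjacent, glue them into one block, leaving 6 items to arrange: (6)!/(3!) = 120 ways.
Hence 420 − 120 = 300.

300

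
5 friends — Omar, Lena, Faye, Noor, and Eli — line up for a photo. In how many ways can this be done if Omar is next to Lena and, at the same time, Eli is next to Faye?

24

Treat {Omar,Lena} as one block (2 orders) and {Eli,Faye} as another (2 orders).
That leaves 3 units to arrange: 2 × 2 × 3! = 4 × 6 = 24.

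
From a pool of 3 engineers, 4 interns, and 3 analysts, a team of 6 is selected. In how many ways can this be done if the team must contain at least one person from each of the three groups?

Unrestricted: C(10,6) = 210 ways to pick any 6 of the 10.
Subtract selections that omit an entire group: no engineers → C(7,6) = 7; no interns → C(6,6) = 1; no analysts → C(7,6) = 7.
Add back selections omitting two groups (i.e. drawn from a single group): C(3,6) + C(4,6) + C(3,6) = 0.
By inclusion–exclusion: 210 − 15 + 0 = 195.

195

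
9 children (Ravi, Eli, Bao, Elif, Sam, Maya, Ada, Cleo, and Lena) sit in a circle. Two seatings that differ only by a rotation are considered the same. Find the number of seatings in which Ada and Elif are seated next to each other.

10080

Treat {Ada, Elif} as one unit (2 internal orders) and seat the resulting 8 units around the table: (7)! circular arrangements.
So 2 × (7)! = 2 × 5040 = 10080.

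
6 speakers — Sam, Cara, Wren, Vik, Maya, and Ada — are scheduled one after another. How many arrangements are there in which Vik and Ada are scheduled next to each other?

240

Treat {Vik, Ada} as a single unit. There are 5 units to order, and the pair itself can be ordered 2 ways.
That gives 2 × 5! = 2 × 120 = 240.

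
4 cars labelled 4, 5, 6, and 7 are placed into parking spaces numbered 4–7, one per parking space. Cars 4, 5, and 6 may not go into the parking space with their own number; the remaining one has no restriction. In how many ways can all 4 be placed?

11

Let Aᵢ (for i ∈ {4, 5, 6}) be the placements that put car i in its forbidden parking space. Any j of these fix j positions, leaving (4−j)! ways to fill the rest, and there are C(3,j) ways to pick which j.
By inclusion–exclusion, the number of valid placements is Σ_{j=0}^{3} (−1)^j C(3,j)·(4−j)!.
Computing: 24 − 18 + 6 − 1 = 11.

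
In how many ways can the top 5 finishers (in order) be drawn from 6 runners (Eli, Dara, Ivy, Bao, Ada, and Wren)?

720

This is an ordered selection of 5 from 6: P(6,5).
That gives 6 × 5 × 4 × 3 × 2 = 720.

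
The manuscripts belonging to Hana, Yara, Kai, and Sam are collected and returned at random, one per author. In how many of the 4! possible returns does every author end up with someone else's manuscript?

9

Let Aᵢ be the assignments in which author i gets their own manuscript. We want the size of the complement of A₁∪…∪A_4.
By inclusion–exclusion this is Σ_{j=0}^{4} (−1)^j C(4,j)·(4−j)!.
Computing: 24 − 24 + 12 − 4 + 1 = 9.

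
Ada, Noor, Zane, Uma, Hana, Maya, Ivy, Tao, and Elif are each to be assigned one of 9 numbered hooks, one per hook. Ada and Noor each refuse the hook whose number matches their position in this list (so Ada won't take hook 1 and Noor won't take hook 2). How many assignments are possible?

287280

Let Aᵢ (for i ∈ {1, 2}) be the placements that put person i in their forbidden hook. Any j of these fix j positions, leaving (9−j)! ways to fill the rest, and there are C(2,j) ways to pick which j.
By inclusion–exclusion, the number of valid placements is Σ_{j=0}^{2} (−1)^j C(2,j)·(9−j)!.
Computing: 362880 − 80640 + 5040 = 287280.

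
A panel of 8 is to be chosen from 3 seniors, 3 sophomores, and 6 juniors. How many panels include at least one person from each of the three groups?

477

Unrestricted: C(12,8) = 495 ways to pick any 8 of the 12.
Subtract selections that omit an entire group: no seniors → C(9,8) = 9; no sophomores → C(9,8) = 9; no juniors → C(6,8) = 0.
Add back selections omitting two groups (i.e. drawn from a single group): C(3,8) + C(3,8) + C(6,8) = 0.
By inclusion–exclusion: 495 − 18 + 0 = 477.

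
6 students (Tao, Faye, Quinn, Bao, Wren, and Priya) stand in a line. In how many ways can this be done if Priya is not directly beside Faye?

480

Of the 6! = 720 arrangements, those with Priya and Faye adjacent number 2 × 5! = 240 (treat the pair as a block with 2 internal orders).
Complementary counting: 720 − 240 = 480.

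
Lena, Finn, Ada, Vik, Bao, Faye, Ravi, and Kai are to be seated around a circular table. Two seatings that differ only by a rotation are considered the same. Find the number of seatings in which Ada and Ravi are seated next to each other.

Treat {Ada, Ravi} as one unit (2 internal orders) and seat the resulting 7 units around the table: (6)! circular arrangements.
So 2 × (6)! = 2 × 720 = 1440.

1440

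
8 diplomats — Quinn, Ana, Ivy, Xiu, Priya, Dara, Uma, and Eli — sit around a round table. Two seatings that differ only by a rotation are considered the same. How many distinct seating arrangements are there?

5040

Seat Quinn anywhere (absorbing the rotational symmetry), then permute the other 7: (7)! = 5040.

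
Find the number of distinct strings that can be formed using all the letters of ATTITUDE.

6720

Letter multiplicities in ATTITUDE: A×1, D×1, E×1, I×1, T×3, U×1.
Dividing 8! = 40320 by 3! = 6 for the repeated letters gives 6720.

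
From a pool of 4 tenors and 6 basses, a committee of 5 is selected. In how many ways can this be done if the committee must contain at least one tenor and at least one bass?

Unrestricted: C(10,5) = 252 ways to pick any 5 of the 10.
Subtract selections that omit an entire group: no tenors → C(6,5) = 6; no basses → C(4,5) = 0.
Both groups omitted at once is impossible, so 252 − 6 = 246.

246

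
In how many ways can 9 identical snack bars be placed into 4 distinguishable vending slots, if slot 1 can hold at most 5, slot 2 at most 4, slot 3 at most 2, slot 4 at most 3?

Ignoring the caps, the number of non-negative solutions to x_1+…+x_4 = 9 is C(12,3) = 220.
Subtract solutions that violate a single cap (substitute x_i' = x_i − (cap_i+1)): x_1 ≥ 6 gives C(6,3) = 20; x_2 ≥ 5 gives C(7,3) = 35; x_3 ≥ 3 gives C(9,3) = 84; x_4 ≥ 4 gives C(8,3) = 56. Together 195.
Add back pairs where two caps are both exceeded: 0 + 1 + 0 + 4 + 1 + 10 = 16.
By inclusion–exclusion the count is 220 − 195 + 16 = 41.

41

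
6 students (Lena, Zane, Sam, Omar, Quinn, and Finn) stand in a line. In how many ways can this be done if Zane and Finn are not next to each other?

Of the 6! = 720 arrangements, those with Zane and Finn adjacent number 2 × 5! = 240 (treat the pair as a block with 2 internal orders).
Complementary counting: 720 − 240 = 480.

480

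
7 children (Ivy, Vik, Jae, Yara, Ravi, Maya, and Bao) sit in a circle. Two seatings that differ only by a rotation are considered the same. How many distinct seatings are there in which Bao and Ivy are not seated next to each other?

All circular seatings of 7 people number (6)! = 720.
Those with Bao next to Ivy: fuse the pair into one unit and seat 6 units around a circle — 2·(5)! = 240.
Subtracting, 720 − 240 = 480.

480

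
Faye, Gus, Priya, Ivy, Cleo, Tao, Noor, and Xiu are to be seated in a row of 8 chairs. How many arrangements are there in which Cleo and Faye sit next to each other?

10080

Glue Cleo and Faye into one block (2 internal orders), leaving 7 units to arrange in a row.
So the count is 2·(7)! = 10080.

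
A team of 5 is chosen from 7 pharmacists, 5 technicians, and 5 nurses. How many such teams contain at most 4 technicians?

6187

Split by how many technicians are chosen (0 through 4).
Sum: C(5,0)·C(12,5) + C(5,1)·C(12,4) + C(5,2)·C(12,3) + C(5,3)·C(12,2) + C(5,4)·C(12,1) = 792 + 2475 + 2200 + 660 + 60 = 6187.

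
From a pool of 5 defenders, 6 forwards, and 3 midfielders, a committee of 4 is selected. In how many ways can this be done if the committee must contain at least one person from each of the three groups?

With no constraint there are C(14,4) = 1001 possible selections.
Selections missing a whole group: no defenders → C(9,4) = 126; no forwards → C(8,4) = 70; no midfielders → C(11,4) = 330.
Add back selections omitting two groups (i.e. drawn from a single group): C(5,4) + C(6,4) + C(3,4) = 20.
By inclusion–exclusion: 1001 − 526 + 20 = 495.

495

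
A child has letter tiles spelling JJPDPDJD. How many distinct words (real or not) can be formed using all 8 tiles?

The 8 letters of JJPDPDJD have repeats: D appearing 3 times, J appearing 3 times, and P appearing twice.
So there are 8! / (3!·3!·2!) = 560 distinguishable arrangements.

560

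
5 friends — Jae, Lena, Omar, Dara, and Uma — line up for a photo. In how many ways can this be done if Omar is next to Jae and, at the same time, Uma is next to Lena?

24

Treat {Omar,Jae} as one block (2 orders) and {Uma,Lena} as another (2 orders).
That leaves 3 units to arrange: 2 × 2 × 3! = 4 × 6 = 24.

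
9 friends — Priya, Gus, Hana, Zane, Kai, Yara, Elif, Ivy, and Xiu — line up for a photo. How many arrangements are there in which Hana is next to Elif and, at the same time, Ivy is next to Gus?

20160

Treat {Hana,Elif} as one block (2 orders) and {Ivy,Gus} as another (2 orders).
That leaves 7 units to arrange: 2 × 2 × 7! = 4 × 5040 = 20160.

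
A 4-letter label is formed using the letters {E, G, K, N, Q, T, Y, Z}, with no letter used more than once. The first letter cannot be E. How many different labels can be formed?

The first letter has 8−1 = 7 choices (anything except E).
The remaining 3 letters are filled from the other 7 symbols without repetition: 7 × 6 × 5 = 210.
Total: 7 × 210 = 1470.

1470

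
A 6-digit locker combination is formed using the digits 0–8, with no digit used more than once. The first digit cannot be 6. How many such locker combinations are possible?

The first digit has 9−1 = 8 choices (anything except 6).
The remaining 5 digits are filled from the other 8 symbols without repetition: 8 × 7 × 6 × 5 × 4 = 6720.
Total: 8 × 6720 = 53760.

53760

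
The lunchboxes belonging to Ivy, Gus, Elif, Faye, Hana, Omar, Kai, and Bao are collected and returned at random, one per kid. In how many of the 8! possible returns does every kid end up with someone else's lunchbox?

Count assignments avoiding every fixed point. For any j of the 8 kids fixed to their own lunchbox, the other 8−j can be arranged in (8−j)! ways.
By inclusion–exclusion this is Σ_{j=0}^{8} (−1)^j C(8,j)·(8−j)!.
Computing: 40320 − 40320 + 20160 − 6720 + 1680 − 336 + 56 − 8 + 1 = 14833.

14833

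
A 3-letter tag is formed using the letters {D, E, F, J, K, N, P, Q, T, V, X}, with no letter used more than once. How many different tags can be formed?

990

This is a permutation of 3 out of 11: P(11,3) = 11!/8!.
11 × 10 × 9 = 990.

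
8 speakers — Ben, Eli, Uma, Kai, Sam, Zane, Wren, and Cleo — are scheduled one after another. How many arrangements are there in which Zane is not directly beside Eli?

Of the 8! = 40320 arrangements, those with Zane and Eli adjacent number 2 × 7! = 10080 (treat the pair as a block with 2 internal orders).
So 40320 − 10080 = 30240 arrangements keep them apart.

30240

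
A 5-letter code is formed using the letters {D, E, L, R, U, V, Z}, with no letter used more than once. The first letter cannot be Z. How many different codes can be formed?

The first letter has 7−1 = 6 choices (anything except Z).
The remaining 4 letters are filled from the other 6 symbols without repetition: 6 × 5 × 4 × 3 = 360.
Total: 6 × 360 = 2160.

2160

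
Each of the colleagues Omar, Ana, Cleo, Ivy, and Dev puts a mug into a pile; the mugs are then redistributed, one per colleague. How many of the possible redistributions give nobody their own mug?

This is the derangement count D_5: permutations of 5 items with no fixed point.
By inclusion–exclusion this is Σ_{j=0}^{5} (−1)^j C(5,j)·(5−j)!.
Computing: 120 − 120 + 60 − 20 + 5 − 1 = 44.

44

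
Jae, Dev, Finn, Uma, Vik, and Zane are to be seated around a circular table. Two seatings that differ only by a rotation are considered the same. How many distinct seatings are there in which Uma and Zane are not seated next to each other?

72

Without the restriction there are (5)! = 120 seatings.
Seatings with Uma beside Zane: treat them as a block with 2 internal orders, giving 2 × (4)! = 48.
Subtracting, 120 − 48 = 72.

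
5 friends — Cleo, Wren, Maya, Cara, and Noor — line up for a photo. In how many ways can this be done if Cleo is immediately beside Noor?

Place the 3 others and the Cleo-Noor pair as 4 objects in a line; the pair has 2 internal arrangements.
That gives 2 × 4! = 2 × 24 = 48.

48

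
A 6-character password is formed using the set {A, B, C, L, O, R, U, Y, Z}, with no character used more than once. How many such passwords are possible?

60480

Choose and order 6 of the 9 symbols: the first character has 9 options, the next 8, and so on down to 4.
9 × 8 × 7 × 6 × 5 × 4 = 60480.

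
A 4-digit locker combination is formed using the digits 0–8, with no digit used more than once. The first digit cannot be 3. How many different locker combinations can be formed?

The first digit has 9−1 = 8 choices (anything except 3).
The remaining 3 digits are filled from the other 8 symbols without repetition: 8 × 7 × 6 = 336.
Total: 8 × 336 = 2688.

2688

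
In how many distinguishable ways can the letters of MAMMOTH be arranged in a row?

840

Letter multiplicities in MAMMOTH: A×1, H×1, M×3, O×1, T×1.
The number of distinct arrangements is 7!/(3!) = 5040/6 = 840.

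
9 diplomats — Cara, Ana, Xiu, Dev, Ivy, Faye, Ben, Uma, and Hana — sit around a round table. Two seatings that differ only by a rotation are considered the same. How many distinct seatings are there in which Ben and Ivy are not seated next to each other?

30240

All circular seatings of 9 people number (8)! = 40320.
Those with Ben next to Ivy: fuse the pair into one unit and seat 8 units around a circle — 2·(7)! = 10080.
Subtracting, 40320 − 10080 = 30240.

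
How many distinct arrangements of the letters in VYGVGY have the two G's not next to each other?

60

There are 6!/(2!·2!·2!) = 90 arrangements of VYGVGY in total.
Arrangements with the G's together: treat GG as one letter, giving (5)!/(2!·2!) = 30.
Hence 90 − 30 = 60.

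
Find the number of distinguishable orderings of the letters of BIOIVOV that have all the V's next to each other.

Treat the 2 copies of V as a single block. The multiset to arrange is then {VV, B, I, I, O, O}, 6 items in all.
That gives (6)!/(2!·2!) = 180 arrangements.

180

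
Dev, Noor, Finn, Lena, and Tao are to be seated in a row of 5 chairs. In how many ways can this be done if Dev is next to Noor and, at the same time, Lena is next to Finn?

24

Treat {Dev,Noor} as one block (2 orders) and {Lena,Finn} as another (2 orders).
That leaves 3 units to arrange: 2 × 2 × 3! = 4 × 6 = 24.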